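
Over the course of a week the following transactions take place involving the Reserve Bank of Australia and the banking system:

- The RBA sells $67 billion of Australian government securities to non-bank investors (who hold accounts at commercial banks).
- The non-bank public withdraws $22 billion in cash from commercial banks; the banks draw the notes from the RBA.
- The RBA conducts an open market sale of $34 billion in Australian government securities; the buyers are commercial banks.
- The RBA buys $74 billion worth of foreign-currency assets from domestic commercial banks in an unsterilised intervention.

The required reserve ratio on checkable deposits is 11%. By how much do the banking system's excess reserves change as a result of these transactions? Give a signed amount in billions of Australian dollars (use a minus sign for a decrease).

-$39.21 billion

Asset sale (to non-banks) $67 billion: reserves −$67B, deposits −$67B.
Currency withdrawal $22 billion: reserves −$22B, deposits −$22B.
OMO sale (to banks) $34 billion: reserves −$34B, deposits 0.
FX purchase $74 billion: reserves +$74B, deposits 0.
Totals: Δreserves = −$49B, Δdeposits = −$89B.
Δrequired reserves = 11% × −$89B = −$9.79B.
Δexcess reserves = Δreserves − Δrequired = −$49B − (−$9.79B) = -$39.21 billion.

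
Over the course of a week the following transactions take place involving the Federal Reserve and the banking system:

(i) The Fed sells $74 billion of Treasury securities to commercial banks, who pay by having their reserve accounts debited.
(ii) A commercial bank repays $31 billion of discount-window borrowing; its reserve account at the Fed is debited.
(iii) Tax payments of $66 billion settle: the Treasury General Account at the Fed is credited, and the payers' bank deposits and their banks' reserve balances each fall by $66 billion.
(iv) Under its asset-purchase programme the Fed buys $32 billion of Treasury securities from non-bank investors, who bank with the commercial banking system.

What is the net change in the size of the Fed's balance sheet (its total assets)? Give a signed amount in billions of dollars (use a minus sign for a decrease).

-$73 billion

Fed balance sheet:
  Assets:      Securities −$42B, Loans to banks −$31B
  Liabilities: Bank reserves −$139B, Government deposits +$66B
Commercial banking system:
  Assets:      Reserves at CB −$139B, Securities +$74B
  Liabilities: Checkable deposits −$34B, Borrowings from CB −$31B
Change in total Fed assets = -$73 billion.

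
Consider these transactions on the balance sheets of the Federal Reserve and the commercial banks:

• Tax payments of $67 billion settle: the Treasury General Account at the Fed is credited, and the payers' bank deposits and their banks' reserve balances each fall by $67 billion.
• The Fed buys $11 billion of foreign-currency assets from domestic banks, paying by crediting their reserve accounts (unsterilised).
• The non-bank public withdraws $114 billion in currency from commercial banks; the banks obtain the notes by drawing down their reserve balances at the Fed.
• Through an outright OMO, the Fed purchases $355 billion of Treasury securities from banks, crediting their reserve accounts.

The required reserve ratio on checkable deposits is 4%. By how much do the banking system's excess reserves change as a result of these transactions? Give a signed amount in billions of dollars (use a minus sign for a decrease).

Government account inflow $67 billion: reserves −$67B, deposits −$67B.
FX purchase $11 billion: reserves +$11B, deposits 0.
Currency withdrawal $114 billion: reserves −$114B, deposits −$114B.
OMO purchase (from banks) $355 billion: reserves +$355B, deposits 0.
Totals: Δreserves = +$185B, Δdeposits = −$181B.
Δrequired reserves = 4% × −$181B = −$7.24B.
Δexcess reserves = Δreserves − Δrequired = +$185B − (−$7.24B) = +$192.24 billion.

+$192.24 billion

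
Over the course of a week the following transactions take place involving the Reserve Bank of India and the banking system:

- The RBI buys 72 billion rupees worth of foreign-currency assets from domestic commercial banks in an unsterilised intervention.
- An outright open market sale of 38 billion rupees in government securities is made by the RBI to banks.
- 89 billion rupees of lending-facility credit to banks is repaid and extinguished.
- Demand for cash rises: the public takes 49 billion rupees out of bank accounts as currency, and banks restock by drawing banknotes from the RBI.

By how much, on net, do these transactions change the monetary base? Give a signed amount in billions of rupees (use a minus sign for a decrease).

FX purchase 72 billion rupees: RBI balance sheet expands → +72B.
OMO sale (to banks) 38 billion rupees: RBI balance sheet contracts → −38B.
Discount-window repayment 89 billion rupees: RBI balance sheet contracts → −89B.
Currency withdrawal 49 billion rupees: just a shift between currency and reserves — both are base money → 0.
Net: 72 − 38 − 89 + 0 = -55 billion.

-55 billion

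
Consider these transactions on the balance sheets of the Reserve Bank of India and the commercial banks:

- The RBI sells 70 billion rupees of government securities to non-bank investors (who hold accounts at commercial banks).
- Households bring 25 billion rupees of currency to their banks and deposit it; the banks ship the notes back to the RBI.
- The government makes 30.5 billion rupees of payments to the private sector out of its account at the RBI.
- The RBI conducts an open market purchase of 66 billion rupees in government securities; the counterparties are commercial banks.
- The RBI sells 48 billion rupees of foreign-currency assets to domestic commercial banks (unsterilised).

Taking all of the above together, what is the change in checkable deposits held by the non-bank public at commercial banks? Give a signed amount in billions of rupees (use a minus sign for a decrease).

-14.5 billion

Asset sale (to non-banks) 70 billion rupees: non-bank counterparties' bank balances fall → −70B.
Currency deposit 25 billion rupees: non-bank counterparties' bank balances rise → +25B.
Government spending 30.5 billion rupees: non-bank counterparties' bank balances rise → +30.5B.
OMO purchase (from banks) 66 billion rupees: the counterparty is a bank, so public deposits are unchanged → 0.
FX sale 48 billion rupees: the counterparty is a bank, so public deposits are unchanged → 0.
Net: −70 + 25 + 30.5 + 0 + 0 = -14.5 billion.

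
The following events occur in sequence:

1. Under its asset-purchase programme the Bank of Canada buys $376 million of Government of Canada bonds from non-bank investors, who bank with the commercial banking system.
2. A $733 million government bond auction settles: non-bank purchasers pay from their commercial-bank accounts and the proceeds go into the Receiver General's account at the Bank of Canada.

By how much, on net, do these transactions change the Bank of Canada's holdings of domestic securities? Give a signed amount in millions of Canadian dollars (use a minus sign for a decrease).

Asset purchase (from non-banks) $376 million: securities added to the Bank of Canada's portfolio → +$376M.
Government account inflow $733 million: the Bank of Canada's securities portfolio is untouched → 0.
Net: 376 + 0 = +$376 million.

+$376 million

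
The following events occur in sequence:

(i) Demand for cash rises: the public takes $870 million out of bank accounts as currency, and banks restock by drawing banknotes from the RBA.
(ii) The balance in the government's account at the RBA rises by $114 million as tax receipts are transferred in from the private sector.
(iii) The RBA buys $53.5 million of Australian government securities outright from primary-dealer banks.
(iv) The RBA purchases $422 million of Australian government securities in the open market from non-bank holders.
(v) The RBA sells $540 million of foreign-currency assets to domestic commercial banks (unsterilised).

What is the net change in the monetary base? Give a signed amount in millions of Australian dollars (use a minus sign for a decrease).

-$178.5 million

RBA balance sheet:
  Assets:      Securities +$475.5M, Foreign assets −$540M
  Liabilities: Bank reserves −$1048.5M, Currency in circulation +$870M, Government deposits +$114M
Monetary base = currency + reserves: +$870M + (−$1048.5M) = -$178.5 million.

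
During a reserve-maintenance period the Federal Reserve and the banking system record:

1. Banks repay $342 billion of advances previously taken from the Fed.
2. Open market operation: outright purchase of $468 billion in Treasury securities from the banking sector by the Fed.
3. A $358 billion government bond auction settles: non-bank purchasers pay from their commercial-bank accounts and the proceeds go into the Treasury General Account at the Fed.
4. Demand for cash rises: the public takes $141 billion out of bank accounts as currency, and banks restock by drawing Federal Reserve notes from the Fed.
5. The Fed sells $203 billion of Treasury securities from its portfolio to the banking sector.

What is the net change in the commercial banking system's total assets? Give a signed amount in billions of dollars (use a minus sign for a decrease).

-$841 billion

Discount-window repayment $342 billion: bank balance sheets shrink → −$342B.
OMO purchase (from banks) $468 billion: just an asset swap on bank balance sheets → 0.
Government account inflow $358 billion: bank balance sheets shrink → −$358B.
Currency withdrawal $141 billion: bank balance sheets shrink → −$141B.
OMO sale (to banks) $203 billion: just an asset swap on bank balance sheets → 0.
Net: −342 + 0 − 358 − 141 + 0 = -$841 billion.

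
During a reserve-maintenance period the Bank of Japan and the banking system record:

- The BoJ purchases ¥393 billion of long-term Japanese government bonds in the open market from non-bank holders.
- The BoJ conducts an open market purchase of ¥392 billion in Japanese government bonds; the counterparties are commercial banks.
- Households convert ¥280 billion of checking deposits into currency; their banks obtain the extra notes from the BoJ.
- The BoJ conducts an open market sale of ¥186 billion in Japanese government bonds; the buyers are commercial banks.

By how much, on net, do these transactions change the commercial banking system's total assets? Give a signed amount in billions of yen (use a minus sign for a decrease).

Asset purchase (from non-banks) ¥393 billion: bank balance sheets expand → +¥393B.
OMO purchase (from banks) ¥392 billion: just an asset swap on bank balance sheets → 0.
Currency withdrawal ¥280 billion: bank balance sheets shrink → −¥280B.
OMO sale (to banks) ¥186 billion: just an asset swap on bank balance sheets → 0.
Net: 393 + 0 − 280 + 0 = +¥113 billion.

+¥113 billion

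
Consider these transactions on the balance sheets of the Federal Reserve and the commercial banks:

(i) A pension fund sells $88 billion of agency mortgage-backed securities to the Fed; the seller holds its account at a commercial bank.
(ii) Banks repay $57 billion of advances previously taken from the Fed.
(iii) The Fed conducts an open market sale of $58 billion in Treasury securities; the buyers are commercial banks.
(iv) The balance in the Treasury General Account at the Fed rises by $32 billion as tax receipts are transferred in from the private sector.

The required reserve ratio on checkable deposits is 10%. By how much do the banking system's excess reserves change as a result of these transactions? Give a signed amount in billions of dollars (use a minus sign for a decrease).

Asset purchase (from non-banks) $88 billion: reserves +$88B, deposits +$88B.
Discount-window repayment $57 billion: reserves −$57B, deposits 0.
OMO sale (to banks) $58 billion: reserves −$58B, deposits 0.
Government account inflow $32 billion: reserves −$32B, deposits −$32B.
Totals: Δreserves = −$59B, Δdeposits = +$56B.
Δrequired reserves = 10% × +$56B = +$5.6B.
Δexcess reserves = Δreserves − Δrequired = −$59B − (+$5.6B) = -$64.6 billion.

-$64.6 billion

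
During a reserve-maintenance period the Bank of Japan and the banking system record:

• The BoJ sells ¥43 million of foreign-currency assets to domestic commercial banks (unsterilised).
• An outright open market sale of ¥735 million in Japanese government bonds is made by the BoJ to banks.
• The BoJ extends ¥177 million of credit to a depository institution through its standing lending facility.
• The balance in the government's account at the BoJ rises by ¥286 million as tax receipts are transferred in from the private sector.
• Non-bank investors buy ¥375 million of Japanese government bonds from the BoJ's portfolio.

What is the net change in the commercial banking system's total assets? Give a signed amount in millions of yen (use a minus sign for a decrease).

-¥484 million

FX sale ¥43 million: just an asset swap on bank balance sheets → 0.
OMO sale (to banks) ¥735 million: just an asset swap on bank balance sheets → 0.
Discount-window loan ¥177 million: bank balance sheets expand → +¥177M.
Government account inflow ¥286 million: bank balance sheets shrink → −¥286M.
Asset sale (to non-banks) ¥375 million: bank balance sheets shrink → −¥375M.
Net: 0 + 0 + 177 − 286 − 375 = -¥484 million.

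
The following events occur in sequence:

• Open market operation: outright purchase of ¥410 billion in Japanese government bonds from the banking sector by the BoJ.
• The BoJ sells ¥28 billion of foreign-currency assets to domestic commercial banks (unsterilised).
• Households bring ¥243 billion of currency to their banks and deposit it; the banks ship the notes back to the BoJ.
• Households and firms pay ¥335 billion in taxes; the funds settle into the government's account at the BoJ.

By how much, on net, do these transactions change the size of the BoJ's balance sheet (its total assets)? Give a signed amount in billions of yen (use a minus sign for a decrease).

BoJ balance sheet:
  Assets:      Securities +¥410B, Foreign assets −¥28B
  Liabilities: Bank reserves +¥290B, Currency in circulation −¥243B, Government deposits +¥335B
Change in total BoJ assets = +¥382 billion.

+¥382 billion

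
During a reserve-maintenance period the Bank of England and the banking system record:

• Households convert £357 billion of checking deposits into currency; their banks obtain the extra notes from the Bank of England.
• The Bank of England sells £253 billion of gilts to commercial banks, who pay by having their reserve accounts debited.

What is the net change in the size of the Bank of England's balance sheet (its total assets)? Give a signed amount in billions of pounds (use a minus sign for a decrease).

Currency withdrawal £357 billion: only the composition of liabilities changes → 0.
OMO sale (to banks) £253 billion: a Bank of England asset is shed → −£253B.
Net: 0 − 253 = -£253 billion.

-£253 billion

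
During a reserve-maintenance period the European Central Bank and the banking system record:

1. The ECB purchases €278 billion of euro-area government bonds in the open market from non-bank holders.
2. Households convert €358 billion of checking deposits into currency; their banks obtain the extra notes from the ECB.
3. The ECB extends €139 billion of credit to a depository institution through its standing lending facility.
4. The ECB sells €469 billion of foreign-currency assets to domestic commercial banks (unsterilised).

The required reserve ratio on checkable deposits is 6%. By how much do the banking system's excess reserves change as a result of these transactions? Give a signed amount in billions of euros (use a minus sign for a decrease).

-€405.2 billion

Asset purchase (from non-banks) €278 billion: reserves +€278B, deposits +€278B.
Currency withdrawal €358 billion: reserves −€358B, deposits −€358B.
Discount-window loan €139 billion: reserves +€139B, deposits 0.
FX sale €469 billion: reserves −€469B, deposits 0.
Totals: Δreserves = −€410B, Δdeposits = −€80B.
Δrequired reserves = 6% × −€80B = −€4.8B.
Δexcess reserves = Δreserves − Δrequired = −€410B − (−€4.8B) = -€405.2 billion.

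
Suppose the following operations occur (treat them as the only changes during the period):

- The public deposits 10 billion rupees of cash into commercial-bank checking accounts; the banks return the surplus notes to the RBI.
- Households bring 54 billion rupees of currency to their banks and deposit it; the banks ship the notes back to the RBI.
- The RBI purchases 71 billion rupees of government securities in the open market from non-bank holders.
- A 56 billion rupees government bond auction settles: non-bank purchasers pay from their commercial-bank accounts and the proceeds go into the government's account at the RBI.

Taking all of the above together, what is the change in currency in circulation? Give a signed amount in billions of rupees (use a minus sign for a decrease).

RBI balance sheet:
  Assets:      Securities +71B
  Liabilities: Bank reserves +79B, Currency in circulation −64B, Government deposits +56B
So the change in currency in circulation is -64 billion.

-64 billion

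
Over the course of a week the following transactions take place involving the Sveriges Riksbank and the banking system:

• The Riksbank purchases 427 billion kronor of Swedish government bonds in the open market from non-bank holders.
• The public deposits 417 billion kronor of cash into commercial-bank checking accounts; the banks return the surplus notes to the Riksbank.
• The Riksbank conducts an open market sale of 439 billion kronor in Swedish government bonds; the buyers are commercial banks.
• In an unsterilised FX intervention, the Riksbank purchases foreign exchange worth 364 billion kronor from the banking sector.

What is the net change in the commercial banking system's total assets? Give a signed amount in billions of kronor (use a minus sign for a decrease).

+844 billion

Asset purchase (from non-banks) 427 billion kronor: bank balance sheets expand → +427B.
Currency deposit 417 billion kronor: bank balance sheets expand → +417B.
OMO sale (to banks) 439 billion kronor: just an asset swap on bank balance sheets → 0.
FX purchase 364 billion kronor: just an asset swap on bank balance sheets → 0.
Net: 427 + 417 + 0 + 0 = +844 billion.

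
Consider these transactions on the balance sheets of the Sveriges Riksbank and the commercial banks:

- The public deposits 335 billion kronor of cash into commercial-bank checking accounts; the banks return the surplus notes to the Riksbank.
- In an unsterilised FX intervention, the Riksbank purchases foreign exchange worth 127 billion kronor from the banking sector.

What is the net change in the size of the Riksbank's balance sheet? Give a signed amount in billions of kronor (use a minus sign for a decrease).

Currency deposit 335 billion kronor: only the composition of liabilities changes → 0.
FX purchase 127 billion kronor: a Riksbank asset is acquired → +127B.
Net: 0 + 127 = +127 billion.

+127 billion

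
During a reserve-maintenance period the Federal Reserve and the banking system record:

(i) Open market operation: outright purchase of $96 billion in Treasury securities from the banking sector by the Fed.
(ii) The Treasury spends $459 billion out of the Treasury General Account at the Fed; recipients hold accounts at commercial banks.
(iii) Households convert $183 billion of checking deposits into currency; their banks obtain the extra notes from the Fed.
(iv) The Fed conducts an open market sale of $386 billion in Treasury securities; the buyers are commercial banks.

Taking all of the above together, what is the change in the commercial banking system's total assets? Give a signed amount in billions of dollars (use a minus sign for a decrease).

OMO purchase (from banks) $96 billion: just an asset swap on bank balance sheets → 0.
Government spending $459 billion: bank balance sheets expand → +$459B.
Currency withdrawal $183 billion: bank balance sheets shrink → −$183B.
OMO sale (to banks) $386 billion: just an asset swap on bank balance sheets → 0.
Net: 0 + 459 − 183 + 0 = +$276 billion.

+$276 billion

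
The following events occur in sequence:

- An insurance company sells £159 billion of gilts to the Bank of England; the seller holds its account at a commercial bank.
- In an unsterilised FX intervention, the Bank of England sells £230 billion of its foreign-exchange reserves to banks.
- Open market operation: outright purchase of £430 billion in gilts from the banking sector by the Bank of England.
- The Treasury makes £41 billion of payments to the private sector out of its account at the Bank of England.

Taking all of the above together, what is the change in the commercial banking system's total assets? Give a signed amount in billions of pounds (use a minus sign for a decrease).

+£200 billion

Bank of England balance sheet:
  Assets:      Securities +£589B, Foreign assets −£230B
  Liabilities: Bank reserves +£400B, Government deposits −£41B
Commercial banking system:
  Assets:      Reserves at CB +£400B, Securities −£430B, Foreign assets +£230B
  Liabilities: Checkable deposits +£200B
Change in total bank assets = +£200 billion.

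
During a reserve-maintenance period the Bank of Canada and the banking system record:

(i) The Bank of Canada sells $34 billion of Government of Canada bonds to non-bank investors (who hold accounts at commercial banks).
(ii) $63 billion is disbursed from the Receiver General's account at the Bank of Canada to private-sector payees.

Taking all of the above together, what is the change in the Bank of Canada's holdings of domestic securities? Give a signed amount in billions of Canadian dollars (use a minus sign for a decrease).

Bank of Canada balance sheet:
  Assets:      Securities −$34B
  Liabilities: Bank reserves +$29B, Government deposits −$63B
So the change in the Bank of Canada's holdings of domestic securities is -$34 billion.

-$34 billion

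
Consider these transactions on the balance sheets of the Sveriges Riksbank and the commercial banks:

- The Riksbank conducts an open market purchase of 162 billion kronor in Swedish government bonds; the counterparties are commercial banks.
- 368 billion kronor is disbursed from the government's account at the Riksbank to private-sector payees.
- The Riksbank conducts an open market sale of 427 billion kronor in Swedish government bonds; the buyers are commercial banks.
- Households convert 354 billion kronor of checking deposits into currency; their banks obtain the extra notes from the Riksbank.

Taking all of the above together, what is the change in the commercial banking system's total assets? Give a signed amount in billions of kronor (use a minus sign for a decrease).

Riksbank balance sheet:
  Assets:      Securities −265B
  Liabilities: Bank reserves −251B, Currency in circulation +354B, Government deposits −368B
Commercial banking system:
  Assets:      Reserves at CB −251B, Securities +265B
  Liabilities: Checkable deposits +14B
Change in total bank assets = +14 billion.

+14 billion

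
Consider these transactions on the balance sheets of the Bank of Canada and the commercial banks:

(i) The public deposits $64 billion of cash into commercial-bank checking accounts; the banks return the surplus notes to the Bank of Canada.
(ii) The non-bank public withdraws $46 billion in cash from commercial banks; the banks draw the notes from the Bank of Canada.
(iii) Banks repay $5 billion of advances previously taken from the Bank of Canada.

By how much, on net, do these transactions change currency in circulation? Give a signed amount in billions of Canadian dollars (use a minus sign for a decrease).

Bank of Canada balance sheet:
  Assets:      Loans to banks −$5B
  Liabilities: Bank reserves +$13B, Currency in circulation −$18B
Commercial banking system:
  Assets:      Reserves at CB +$13B
  Liabilities: Checkable deposits +$18B, Borrowings from CB −$5B
So the change in currency in circulation is -$18 billion.

-$18 billion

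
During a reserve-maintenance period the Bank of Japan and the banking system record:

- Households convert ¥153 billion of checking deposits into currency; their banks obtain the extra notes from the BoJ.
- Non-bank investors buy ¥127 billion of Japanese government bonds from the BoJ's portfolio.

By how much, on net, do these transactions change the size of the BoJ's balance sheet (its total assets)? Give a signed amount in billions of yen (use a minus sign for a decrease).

Currency withdrawal ¥153 billion: only the composition of liabilities changes → 0.
Asset sale (to non-banks) ¥127 billion: a BoJ asset is shed → −¥127B.
Net: 0 − 127 = -¥127 billion.

-¥127 billion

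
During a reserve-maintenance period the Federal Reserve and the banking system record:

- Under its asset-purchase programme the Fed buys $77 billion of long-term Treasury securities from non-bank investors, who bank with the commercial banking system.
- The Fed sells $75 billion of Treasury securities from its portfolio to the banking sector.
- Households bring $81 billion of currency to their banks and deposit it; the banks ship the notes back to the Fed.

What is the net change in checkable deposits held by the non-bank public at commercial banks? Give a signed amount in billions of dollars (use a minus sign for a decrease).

Asset purchase (from non-banks) $77 billion: non-bank counterparties' bank balances rise → +$77B.
OMO sale (to banks) $75 billion: the counterparty is a bank, so public deposits are unchanged → 0.
Currency deposit $81 billion: non-bank counterparties' bank balances rise → +$81B.
Net: 77 + 0 + 81 = +$158 billion.

+$158 billion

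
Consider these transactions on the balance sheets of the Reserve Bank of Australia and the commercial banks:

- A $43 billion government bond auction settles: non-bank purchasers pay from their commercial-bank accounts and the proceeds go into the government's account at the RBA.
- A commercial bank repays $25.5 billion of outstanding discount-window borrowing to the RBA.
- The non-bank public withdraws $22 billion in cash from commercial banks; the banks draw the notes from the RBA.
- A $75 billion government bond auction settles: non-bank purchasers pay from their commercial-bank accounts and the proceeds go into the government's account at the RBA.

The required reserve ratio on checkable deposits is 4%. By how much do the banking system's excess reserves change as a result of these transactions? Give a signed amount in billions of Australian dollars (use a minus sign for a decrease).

-$159.9 billion

Government account inflow $43 billion: reserves −$43B, deposits −$43B.
Discount-window repayment $25.5 billion: reserves −$25.5B, deposits 0.
Currency withdrawal $22 billion: reserves −$22B, deposits −$22B.
Government account inflow $75 billion: reserves −$75B, deposits −$75B.
Totals: Δreserves = −$165.5B, Δdeposits = −$140B.
Δrequired reserves = 4% × −$140B = −$5.6B.
Δexcess reserves = Δreserves − Δrequired = −$165.5B − (−$5.6B) = -$159.9 billion.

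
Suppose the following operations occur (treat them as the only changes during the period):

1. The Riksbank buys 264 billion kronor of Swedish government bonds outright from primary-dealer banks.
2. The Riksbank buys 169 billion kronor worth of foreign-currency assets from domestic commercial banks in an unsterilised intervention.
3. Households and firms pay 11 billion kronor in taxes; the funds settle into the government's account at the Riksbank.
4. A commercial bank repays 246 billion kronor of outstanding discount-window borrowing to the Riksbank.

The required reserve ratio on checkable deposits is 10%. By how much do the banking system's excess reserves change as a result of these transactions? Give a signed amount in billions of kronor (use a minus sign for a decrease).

OMO purchase (from banks) 264 billion kronor: reserves +264B, deposits 0.
FX purchase 169 billion kronor: reserves +169B, deposits 0.
Government account inflow 11 billion kronor: reserves −11B, deposits −11B.
Discount-window repayment 246 billion kronor: reserves −246B, deposits 0.
Totals: Δreserves = +176B, Δdeposits = −11B.
Δrequired reserves = 10% × −11B = −1.1B.
Δexcess reserves = Δreserves − Δrequired = +176B − (−1.1B) = +177.1 billion.

+177.1 billion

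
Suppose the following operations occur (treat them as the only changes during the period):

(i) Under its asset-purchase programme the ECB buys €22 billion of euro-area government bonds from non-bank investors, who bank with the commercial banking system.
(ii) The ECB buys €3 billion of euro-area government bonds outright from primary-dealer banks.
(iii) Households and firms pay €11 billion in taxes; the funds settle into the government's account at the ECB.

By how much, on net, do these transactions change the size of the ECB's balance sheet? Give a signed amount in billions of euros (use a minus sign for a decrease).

ECB balance sheet:
  Assets:      Securities +€25B
  Liabilities: Bank reserves +€14B, Government deposits +€11B
Change in total ECB assets = +€25 billion.

+€25 billion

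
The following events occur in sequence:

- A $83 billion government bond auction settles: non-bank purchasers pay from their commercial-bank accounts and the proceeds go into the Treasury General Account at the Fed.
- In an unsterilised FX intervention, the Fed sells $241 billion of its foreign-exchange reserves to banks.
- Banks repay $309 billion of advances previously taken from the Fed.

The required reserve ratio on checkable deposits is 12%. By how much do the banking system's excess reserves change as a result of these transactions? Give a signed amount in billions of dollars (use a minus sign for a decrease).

Government account inflow $83 billion: reserves −$83B, deposits −$83B.
FX sale $241 billion: reserves −$241B, deposits 0.
Discount-window repayment $309 billion: reserves −$309B, deposits 0.
Totals: Δreserves = −$633B, Δdeposits = −$83B.
Δrequired reserves = 12% × −$83B = −$9.96B.
Δexcess reserves = Δreserves − Δrequired = −$633B − (−$9.96B) = -$623.04 billion.

-$623.04 billion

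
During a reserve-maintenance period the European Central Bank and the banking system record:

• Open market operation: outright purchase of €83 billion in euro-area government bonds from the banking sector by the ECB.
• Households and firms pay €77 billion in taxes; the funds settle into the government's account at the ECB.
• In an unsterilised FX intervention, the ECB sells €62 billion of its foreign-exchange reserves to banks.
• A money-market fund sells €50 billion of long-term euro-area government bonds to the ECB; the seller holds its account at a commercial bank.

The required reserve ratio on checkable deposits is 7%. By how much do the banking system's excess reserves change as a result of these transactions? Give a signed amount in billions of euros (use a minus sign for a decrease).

-€4.11 billion

OMO purchase (from banks) €83 billion: reserves +€83B, deposits 0.
Government account inflow €77 billion: reserves −€77B, deposits −€77B.
FX sale €62 billion: reserves −€62B, deposits 0.
Asset purchase (from non-banks) €50 billion: reserves +€50B, deposits +€50B.
Totals: Δreserves = −€6B, Δdeposits = −€27B.
Δrequired reserves = 7% × −€27B = −€1.89B.
Δexcess reserves = Δreserves − Δrequired = −€6B − (−€1.89B) = -€4.11 billion.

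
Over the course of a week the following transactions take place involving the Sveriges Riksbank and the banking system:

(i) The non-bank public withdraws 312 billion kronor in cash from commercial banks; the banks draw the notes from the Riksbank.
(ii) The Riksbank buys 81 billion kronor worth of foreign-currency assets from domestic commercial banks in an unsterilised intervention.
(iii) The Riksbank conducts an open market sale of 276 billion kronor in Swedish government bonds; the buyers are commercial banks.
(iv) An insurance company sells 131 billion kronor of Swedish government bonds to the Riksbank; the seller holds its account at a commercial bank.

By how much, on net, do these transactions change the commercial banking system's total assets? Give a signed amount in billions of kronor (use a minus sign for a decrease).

-181 billion

Currency withdrawal 312 billion kronor: bank balance sheets shrink → −312B.
FX purchase 81 billion kronor: just an asset swap on bank balance sheets → 0.
OMO sale (to banks) 276 billion kronor: just an asset swap on bank balance sheets → 0.
Asset purchase (from non-banks) 131 billion kronor: bank balance sheets expand → +131B.
Net: −312 + 0 + 0 + 131 = -181 billion.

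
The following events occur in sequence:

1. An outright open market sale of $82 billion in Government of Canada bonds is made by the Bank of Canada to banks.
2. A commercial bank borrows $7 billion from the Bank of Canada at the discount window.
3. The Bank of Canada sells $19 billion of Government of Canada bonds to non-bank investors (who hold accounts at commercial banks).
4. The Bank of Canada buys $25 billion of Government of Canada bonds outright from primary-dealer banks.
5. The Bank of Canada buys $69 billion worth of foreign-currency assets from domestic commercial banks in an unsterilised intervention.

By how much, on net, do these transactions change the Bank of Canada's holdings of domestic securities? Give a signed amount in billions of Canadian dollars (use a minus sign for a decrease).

-$76 billion

OMO sale (to banks) $82 billion: securities removed from the Bank of Canada's portfolio → −$82B.
Discount-window loan $7 billion: the Bank of Canada's securities portfolio is untouched → 0.
Asset sale (to non-banks) $19 billion: securities removed from the Bank of Canada's portfolio → −$19B.
OMO purchase (from banks) $25 billion: securities added to the Bank of Canada's portfolio → +$25B.
FX purchase $69 billion: the Bank of Canada's securities portfolio is untouched → 0.
Net: −82 + 0 − 19 + 25 + 0 = -$76 billion.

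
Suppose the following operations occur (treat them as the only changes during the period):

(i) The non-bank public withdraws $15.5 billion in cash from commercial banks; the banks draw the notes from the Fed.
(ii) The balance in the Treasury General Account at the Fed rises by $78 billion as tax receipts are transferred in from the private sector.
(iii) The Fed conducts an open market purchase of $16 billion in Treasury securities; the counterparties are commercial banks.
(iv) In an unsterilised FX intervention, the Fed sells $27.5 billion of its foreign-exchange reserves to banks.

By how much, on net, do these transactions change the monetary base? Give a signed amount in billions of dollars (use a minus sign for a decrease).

-$89.5 billion

Currency withdrawal $15.5 billion: just a shift between currency and reserves — both are base money → 0.
Government account inflow $78 billion: reserves shift to a non-base liability → −$78B.
OMO purchase (from banks) $16 billion: Fed balance sheet expands → +$16B.
FX sale $27.5 billion: Fed balance sheet contracts → −$27.5B.
Net: 0 − 78 + 16 − 27.5 = -$89.5 billion.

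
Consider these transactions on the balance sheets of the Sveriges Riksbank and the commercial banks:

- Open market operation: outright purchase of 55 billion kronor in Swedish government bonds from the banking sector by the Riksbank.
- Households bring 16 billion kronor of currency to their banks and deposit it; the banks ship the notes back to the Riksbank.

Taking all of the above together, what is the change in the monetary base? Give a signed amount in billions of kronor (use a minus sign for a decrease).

+55 billion

OMO purchase (from banks) 55 billion kronor: Riksbank balance sheet expands → +55B.
Currency deposit 16 billion kronor: just a shift between currency and reserves — both are base money → 0.
Net: 55 + 0 = +55 billion.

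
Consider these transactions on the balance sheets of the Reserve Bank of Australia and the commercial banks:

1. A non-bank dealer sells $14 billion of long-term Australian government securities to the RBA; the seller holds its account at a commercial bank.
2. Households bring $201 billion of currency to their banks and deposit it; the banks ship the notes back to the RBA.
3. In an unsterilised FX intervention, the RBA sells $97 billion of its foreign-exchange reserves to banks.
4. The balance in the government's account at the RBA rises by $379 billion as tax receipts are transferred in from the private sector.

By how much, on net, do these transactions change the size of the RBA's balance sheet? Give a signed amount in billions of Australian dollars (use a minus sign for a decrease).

-$83 billion

Asset purchase (from non-banks) $14 billion: an RBA asset is acquired → +$14B.
Currency deposit $201 billion: only the composition of liabilities changes → 0.
FX sale $97 billion: an RBA asset is shed → −$97B.
Government account inflow $379 billion: only the composition of liabilities changes → 0.
Net: 14 + 0 − 97 + 0 = -$83 billion.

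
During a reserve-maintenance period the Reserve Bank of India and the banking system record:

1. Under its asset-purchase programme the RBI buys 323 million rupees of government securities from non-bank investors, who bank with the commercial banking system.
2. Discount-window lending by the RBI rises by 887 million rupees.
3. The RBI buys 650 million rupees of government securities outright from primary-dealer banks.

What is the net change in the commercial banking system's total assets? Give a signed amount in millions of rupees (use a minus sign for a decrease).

Asset purchase (from non-banks) 323 million rupees: bank balance sheets expand → +323M.
Discount-window loan 887 million rupees: bank balance sheets expand → +887M.
OMO purchase (from banks) 650 million rupees: just an asset swap on bank balance sheets → 0.
Net: 323 + 887 + 0 = +1210 million.

+1210 million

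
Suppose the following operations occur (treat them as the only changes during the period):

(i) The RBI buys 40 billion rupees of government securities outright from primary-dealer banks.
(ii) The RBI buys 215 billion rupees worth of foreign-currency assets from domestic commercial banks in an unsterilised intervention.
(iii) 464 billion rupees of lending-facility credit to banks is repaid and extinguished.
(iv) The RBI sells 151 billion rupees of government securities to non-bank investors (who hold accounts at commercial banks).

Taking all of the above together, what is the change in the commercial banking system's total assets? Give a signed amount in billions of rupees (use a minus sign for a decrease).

RBI balance sheet:
  Assets:      Securities −111B, Loans to banks −464B, Foreign assets +215B
  Liabilities: Bank reserves −360B
Commercial banking system:
  Assets:      Reserves at CB −360B, Securities −40B, Foreign assets −215B
  Liabilities: Checkable deposits −151B, Borrowings from CB −464B
Change in total bank assets = -615 billion.

-615 billion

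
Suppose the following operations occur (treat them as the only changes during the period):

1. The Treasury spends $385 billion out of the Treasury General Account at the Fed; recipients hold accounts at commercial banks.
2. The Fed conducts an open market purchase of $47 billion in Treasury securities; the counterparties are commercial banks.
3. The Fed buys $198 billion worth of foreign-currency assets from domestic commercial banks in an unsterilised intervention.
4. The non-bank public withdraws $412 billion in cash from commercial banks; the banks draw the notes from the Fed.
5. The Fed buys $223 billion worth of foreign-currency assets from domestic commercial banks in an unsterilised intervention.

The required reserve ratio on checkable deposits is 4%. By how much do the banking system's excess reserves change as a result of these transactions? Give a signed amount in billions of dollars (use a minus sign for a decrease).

Government spending $385 billion: reserves +$385B, deposits +$385B.
OMO purchase (from banks) $47 billion: reserves +$47B, deposits 0.
FX purchase $198 billion: reserves +$198B, deposits 0.
Currency withdrawal $412 billion: reserves −$412B, deposits −$412B.
FX purchase $223 billion: reserves +$223B, deposits 0.
Totals: Δreserves = +$441B, Δdeposits = −$27B.
Δrequired reserves = 4% × −$27B = −$1.08B.
Δexcess reserves = Δreserves − Δrequired = +$441B − (−$1.08B) = +$442.08 billion.

+$442.08 billion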